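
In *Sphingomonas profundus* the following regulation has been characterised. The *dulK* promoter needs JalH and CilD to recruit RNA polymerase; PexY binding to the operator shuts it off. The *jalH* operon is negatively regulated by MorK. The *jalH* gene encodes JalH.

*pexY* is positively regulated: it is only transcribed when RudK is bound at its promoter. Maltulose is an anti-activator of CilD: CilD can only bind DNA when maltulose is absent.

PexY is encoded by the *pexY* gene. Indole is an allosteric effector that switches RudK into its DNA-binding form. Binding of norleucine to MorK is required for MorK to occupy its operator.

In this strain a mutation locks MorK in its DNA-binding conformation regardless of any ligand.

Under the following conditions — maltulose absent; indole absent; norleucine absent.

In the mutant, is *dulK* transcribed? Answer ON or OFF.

MorK is constitutively active in this strain.
With repressor MorK bound, *jalH* is not transcribed.
So JalH is not produced.
Indole is absent, so RudK is inactive.
Required activator RudK is absent, so *pexY* is not transcribed.
So PexY is not produced.
Maltulose is absent, so CilD is active.
Required activator JalH is absent, so *dulK* is not transcribed.

OFF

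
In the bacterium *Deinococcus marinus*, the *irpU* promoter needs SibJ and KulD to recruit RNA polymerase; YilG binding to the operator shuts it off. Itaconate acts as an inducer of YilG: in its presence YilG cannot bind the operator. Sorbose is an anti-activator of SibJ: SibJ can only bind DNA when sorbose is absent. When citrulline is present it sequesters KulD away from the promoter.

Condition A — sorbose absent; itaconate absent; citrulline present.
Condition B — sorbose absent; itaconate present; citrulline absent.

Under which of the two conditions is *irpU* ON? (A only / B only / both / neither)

Condition A:
Sorbose is absent, so SibJ is active.
Itaconate is absent, so YilG is active.
Citrulline is present, so KulD is inactive.
With repressor YilG bound, *irpU* is not transcribed.
→ *irpU* is OFF in A.
Condition B:
Sorbose is absent, so SibJ is active.
Itaconate is present, so YilG is inactive.
Citrulline is absent, so KulD is active.
No repressor is bound and SibJ and KulD are active, so *irpU* is transcribed.
→ *irpU* is ON in B.

B only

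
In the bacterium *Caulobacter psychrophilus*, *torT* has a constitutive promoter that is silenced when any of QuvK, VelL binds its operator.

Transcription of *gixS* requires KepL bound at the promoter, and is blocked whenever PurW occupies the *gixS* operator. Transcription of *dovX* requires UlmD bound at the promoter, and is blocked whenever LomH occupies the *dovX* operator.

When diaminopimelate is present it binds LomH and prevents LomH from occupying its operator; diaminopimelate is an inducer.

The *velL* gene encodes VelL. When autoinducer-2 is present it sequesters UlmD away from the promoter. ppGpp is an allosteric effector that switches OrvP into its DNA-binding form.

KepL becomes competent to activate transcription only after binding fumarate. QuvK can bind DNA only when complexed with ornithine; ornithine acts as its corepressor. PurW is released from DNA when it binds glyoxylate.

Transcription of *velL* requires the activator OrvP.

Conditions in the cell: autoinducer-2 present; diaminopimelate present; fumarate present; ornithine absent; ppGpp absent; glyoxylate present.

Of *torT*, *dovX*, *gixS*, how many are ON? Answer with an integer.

2

Ornithine is absent, so QuvK is inactive.
ppGpp is absent, so OrvP is inactive.
Required activator OrvP is absent, so *velL* is not transcribed.
So VelL is not produced.
With no repressor bound, *torT* is transcribed.
→ *torT* is ON.
Diaminopimelate is present, so LomH is inactive.
Autoinducer-2 is present, so UlmD is inactive.
Required activator UlmD is absent, so *dovX* is not transcribed.
→ *dovX* is OFF.
Glyoxylate is present, so PurW is inactive.
Fumarate is present, so KepL is active.
No repressor is bound and KepL is active, so *gixS* is transcribed.
→ *gixS* is ON.
2 of the 3 genes are transcribed.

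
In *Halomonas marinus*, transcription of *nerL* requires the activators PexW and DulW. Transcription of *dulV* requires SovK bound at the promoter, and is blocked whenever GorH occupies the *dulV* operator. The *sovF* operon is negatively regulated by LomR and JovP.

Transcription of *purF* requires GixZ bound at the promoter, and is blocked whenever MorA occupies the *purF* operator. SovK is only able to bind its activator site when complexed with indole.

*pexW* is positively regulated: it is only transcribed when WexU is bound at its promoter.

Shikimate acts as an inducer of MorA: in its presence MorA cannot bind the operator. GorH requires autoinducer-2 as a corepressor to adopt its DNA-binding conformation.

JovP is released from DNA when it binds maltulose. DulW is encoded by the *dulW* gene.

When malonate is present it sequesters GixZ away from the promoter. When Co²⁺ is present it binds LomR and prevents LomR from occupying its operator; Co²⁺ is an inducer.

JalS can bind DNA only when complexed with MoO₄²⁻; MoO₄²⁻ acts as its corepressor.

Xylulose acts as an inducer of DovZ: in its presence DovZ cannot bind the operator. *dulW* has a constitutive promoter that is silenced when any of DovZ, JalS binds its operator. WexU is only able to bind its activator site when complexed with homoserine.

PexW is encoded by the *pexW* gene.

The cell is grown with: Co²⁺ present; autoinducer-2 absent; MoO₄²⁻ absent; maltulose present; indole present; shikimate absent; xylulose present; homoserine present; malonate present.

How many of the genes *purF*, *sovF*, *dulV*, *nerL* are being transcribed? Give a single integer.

Malonate is present, so GixZ is inactive.
Shikimate is absent, so MorA is active.
With repressor MorA bound, *purF* is not transcribed.
→ *purF* is OFF.
Co²⁺ is present, so LomR is inactive.
Maltulose is present, so JovP is inactive.
With no repressor bound, *sovF* is transcribed.
→ *sovF* is ON.
Autoinducer-2 is absent, so GorH is inactive.
Indole is present, so SovK is active.
No repressor is bound and SovK is active, so *dulV* is transcribed.
→ *dulV* is ON.
Homoserine is present, so WexU is active.
No repressor is bound and WexU is active, so *pexW* is transcribed.
So PexW is produced and active.
Xylulose is present, so DovZ is inactive.
MoO₄²⁻ is absent, so JalS is inactive.
With no repressor bound, *dulW* is transcribed.
So DulW is produced and active.
No repressor is bound and PexW and DulW are active, so *nerL* is transcribed.
→ *nerL* is ON.
3 of the 4 genes are transcribed.

3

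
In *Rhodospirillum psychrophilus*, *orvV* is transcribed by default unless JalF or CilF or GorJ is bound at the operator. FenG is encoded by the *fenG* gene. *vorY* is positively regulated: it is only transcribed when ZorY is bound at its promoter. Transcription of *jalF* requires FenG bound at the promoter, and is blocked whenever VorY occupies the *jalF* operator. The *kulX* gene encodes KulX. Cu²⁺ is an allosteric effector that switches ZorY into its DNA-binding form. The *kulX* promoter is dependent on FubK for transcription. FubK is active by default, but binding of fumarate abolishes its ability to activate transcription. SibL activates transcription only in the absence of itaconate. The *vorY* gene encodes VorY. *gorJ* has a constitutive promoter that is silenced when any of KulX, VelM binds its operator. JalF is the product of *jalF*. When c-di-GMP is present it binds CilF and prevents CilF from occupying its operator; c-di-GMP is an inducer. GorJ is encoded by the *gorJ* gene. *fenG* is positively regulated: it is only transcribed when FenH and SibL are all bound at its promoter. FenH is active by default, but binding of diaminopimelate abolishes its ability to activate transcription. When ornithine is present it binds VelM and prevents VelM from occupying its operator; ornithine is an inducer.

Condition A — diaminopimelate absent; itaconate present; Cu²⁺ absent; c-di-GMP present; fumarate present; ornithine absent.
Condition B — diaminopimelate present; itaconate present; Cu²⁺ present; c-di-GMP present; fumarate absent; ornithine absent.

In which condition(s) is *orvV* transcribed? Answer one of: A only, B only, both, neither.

Condition A:
Diaminopimelate is absent, so FenH is active.
Itaconate is present, so SibL is inactive.
Required activator SibL is absent, so *fenG* is not transcribed.
So FenG is not produced.
Cu²⁺ is absent, so ZorY is inactive.
Required activator ZorY is absent, so *vorY* is not transcribed.
So VorY is not produced.
Required activator FenG is absent, so *jalF* is not transcribed.
So JalF is not produced.
c-di-GMP is present, so CilF is inactive.
Fumarate is present, so FubK is inactive.
Required activator FubK is absent, so *kulX* is not transcribed.
So KulX is not produced.
Ornithine is absent, so VelM is active.
With repressor VelM bound, *gorJ* is not transcribed.
So GorJ is not produced.
With no repressor bound, *orvV* is transcribed.
→ *orvV* is ON in A.
Condition B:
Diaminopimelate is present, so FenH is inactive.
Itaconate is present, so SibL is inactive.
Required activator FenH is absent, so *fenG* is not transcribed.
So FenG is not produced.
Cu²⁺ is present, so ZorY is active.
No repressor is bound and ZorY is active, so *vorY* is transcribed.
So VorY is produced and active.
With repressor VorY bound, *jalF* is not transcribed.
So JalF is not produced.
c-di-GMP is present, so CilF is inactive.
Fumarate is absent, so FubK is active.
No repressor is bound and FubK is active, so *kulX* is transcribed.
So KulX is produced and active.
Ornithine is absent, so VelM is active.
With repressor KulX bound, *gorJ* is not transcribed.
So GorJ is not produced.
With no repressor bound, *orvV* is transcribed.
→ *orvV* is ON in B.

both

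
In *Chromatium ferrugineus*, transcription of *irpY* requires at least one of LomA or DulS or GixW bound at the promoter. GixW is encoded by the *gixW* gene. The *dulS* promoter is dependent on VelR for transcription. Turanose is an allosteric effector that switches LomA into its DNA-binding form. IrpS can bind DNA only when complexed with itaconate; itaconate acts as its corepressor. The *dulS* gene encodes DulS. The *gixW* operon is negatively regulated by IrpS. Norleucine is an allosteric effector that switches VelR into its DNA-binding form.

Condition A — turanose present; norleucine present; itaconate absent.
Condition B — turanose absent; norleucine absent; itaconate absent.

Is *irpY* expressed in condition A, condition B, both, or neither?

Condition A:
Turanose is present, so LomA is active.
Norleucine is present, so VelR is active.
No repressor is bound and VelR is active, so *dulS* is transcribed.
So DulS is produced and active.
Itaconate is absent, so IrpS is inactive.
With no repressor bound, *gixW* is transcribed.
So GixW is produced and active.
Activator LomA is present, so *irpY* is transcribed.
→ *irpY* is ON in A.
Condition B:
Turanose is absent, so LomA is inactive.
Norleucine is absent, so VelR is inactive.
Required activator VelR is absent, so *dulS* is not transcribed.
So DulS is not produced.
Itaconate is absent, so IrpS is inactive.
With no repressor bound, *gixW* is transcribed.
So GixW is produced and active.
Activator GixW is present, so *irpY* is transcribed.
→ *irpY* is ON in B.

both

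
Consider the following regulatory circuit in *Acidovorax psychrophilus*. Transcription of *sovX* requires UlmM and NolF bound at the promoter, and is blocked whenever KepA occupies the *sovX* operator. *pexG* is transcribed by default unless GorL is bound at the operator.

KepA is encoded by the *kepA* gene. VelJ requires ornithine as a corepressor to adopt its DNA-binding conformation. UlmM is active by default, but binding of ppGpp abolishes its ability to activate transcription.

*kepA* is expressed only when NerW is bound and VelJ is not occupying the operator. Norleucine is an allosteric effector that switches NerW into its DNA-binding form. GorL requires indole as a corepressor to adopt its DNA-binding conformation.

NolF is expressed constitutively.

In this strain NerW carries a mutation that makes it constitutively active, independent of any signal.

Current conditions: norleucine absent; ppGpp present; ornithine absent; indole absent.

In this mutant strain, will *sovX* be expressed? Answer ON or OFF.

OFF

NerW is constitutively active in this strain.
Ornithine is absent, so VelJ is inactive.
No repressor is bound and NerW is active, so *kepA* is transcribed.
So KepA is produced and active.
ppGpp is present, so UlmM is inactive.
NolF is produced constitutively and is active.
With repressor KepA bound, *sovX* is not transcribed.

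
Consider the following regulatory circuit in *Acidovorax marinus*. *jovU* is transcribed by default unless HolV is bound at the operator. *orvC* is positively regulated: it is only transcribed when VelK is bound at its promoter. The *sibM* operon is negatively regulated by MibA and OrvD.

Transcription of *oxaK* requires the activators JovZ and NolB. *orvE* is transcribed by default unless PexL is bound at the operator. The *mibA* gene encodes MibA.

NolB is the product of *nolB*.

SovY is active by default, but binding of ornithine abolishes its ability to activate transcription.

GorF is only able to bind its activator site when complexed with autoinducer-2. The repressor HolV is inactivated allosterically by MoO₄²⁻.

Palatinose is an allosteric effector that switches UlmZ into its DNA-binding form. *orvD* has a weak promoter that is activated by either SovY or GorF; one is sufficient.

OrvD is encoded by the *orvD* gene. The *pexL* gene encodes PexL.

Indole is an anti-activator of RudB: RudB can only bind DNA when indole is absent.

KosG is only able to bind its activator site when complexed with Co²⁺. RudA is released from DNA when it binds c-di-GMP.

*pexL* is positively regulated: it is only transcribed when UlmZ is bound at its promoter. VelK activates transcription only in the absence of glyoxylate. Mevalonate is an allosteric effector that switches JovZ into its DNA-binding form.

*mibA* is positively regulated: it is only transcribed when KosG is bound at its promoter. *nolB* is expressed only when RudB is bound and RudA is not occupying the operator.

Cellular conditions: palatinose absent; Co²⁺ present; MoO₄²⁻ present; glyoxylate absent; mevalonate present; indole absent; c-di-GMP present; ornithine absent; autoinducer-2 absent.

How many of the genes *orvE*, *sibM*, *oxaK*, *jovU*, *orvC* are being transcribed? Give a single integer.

Palatinose is absent, so UlmZ is inactive.
Required activator UlmZ is absent, so *pexL* is not transcribed.
So PexL is not produced.
With no repressor bound, *orvE* is transcribed.
→ *orvE* is ON.
Co²⁺ is present, so KosG is active.
No repressor is bound and KosG is active, so *mibA* is transcribed.
So MibA is produced and active.
Ornithine is absent, so SovY is active.
Autoinducer-2 is absent, so GorF is inactive.
Activator SovY is present, so *orvD* is transcribed.
So OrvD is produced and active.
With repressor MibA bound, *sibM* is not transcribed.
→ *sibM* is OFF.
Mevalonate is present, so JovZ is active.
c-di-GMP is present, so RudA is inactive.
Indole is absent, so RudB is active.
No repressor is bound and RudB is active, so *nolB* is transcribed.
So NolB is produced and active.
No repressor is bound and JovZ and NolB are active, so *oxaK* is transcribed.
→ *oxaK* is ON.
MoO₄²⁻ is present, so HolV is inactive.
With no repressor bound, *jovU* is transcribed.
→ *jovU* is ON.
Glyoxylate is absent, so VelK is active.
No repressor is bound and VelK is active, so *orvC* is transcribed.
→ *orvC* is ON.
4 of the 5 genes are transcribed.

4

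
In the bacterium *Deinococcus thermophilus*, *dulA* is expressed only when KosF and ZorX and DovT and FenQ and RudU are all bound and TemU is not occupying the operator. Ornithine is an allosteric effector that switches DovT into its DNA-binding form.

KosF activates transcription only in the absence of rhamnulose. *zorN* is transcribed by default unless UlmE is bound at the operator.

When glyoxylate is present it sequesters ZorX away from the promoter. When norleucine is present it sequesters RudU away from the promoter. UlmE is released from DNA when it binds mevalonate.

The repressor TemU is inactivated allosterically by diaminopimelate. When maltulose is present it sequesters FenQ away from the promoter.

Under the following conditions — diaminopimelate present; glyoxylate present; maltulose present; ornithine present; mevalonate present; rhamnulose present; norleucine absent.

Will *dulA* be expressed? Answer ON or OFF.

OFF

Rhamnulose is present, so KosF is inactive.
Glyoxylate is present, so ZorX is inactive.
Ornithine is present, so DovT is active.
Maltulose is present, so FenQ is inactive.
Norleucine is absent, so RudU is active.
Diaminopimelate is present, so TemU is inactive.
Required activator KosF is absent, so *dulA* is not transcribed.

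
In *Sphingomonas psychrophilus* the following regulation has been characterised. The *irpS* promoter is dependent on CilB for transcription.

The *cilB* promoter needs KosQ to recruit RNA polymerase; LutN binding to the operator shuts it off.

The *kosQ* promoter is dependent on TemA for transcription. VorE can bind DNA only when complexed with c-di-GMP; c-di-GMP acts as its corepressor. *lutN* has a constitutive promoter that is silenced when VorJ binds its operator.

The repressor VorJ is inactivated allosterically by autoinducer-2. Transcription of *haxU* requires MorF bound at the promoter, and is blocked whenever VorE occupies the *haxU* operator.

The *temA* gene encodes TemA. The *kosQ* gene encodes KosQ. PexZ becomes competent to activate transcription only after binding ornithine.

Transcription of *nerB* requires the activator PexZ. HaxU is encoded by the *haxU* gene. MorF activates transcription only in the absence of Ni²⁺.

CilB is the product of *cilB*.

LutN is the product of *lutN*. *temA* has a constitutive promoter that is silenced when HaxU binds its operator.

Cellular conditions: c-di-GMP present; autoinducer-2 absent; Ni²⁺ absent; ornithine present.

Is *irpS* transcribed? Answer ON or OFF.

c-di-GMP is present, so VorE is active.
Ni²⁺ is absent, so MorF is active.
With repressor VorE bound, *haxU* is not transcribed.
So HaxU is not produced.
With no repressor bound, *temA* is transcribed.
So TemA is produced and active.
No repressor is bound and TemA is active, so *kosQ* is transcribed.
So KosQ is produced and active.
Autoinducer-2 is absent, so VorJ is active.
With repressor VorJ bound, *lutN* is not transcribed.
So LutN is not produced.
No repressor is bound and KosQ is active, so *cilB* is transcribed.
So CilB is produced and active.
No repressor is bound and CilB is active, so *irpS* is transcribed.

ON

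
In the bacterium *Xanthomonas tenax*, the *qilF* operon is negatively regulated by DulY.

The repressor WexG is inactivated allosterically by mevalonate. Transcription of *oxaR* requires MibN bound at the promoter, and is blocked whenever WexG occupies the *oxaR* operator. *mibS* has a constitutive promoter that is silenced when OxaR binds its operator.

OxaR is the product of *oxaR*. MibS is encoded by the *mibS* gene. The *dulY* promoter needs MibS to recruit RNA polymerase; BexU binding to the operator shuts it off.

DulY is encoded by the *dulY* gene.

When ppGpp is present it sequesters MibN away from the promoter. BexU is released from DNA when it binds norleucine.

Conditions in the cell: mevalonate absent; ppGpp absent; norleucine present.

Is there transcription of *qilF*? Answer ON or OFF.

ppGpp is absent, so MibN is active.
Mevalonate is absent, so WexG is active.
With repressor WexG bound, *oxaR* is not transcribed.
So OxaR is not produced.
With no repressor bound, *mibS* is transcribed.
So MibS is produced and active.
Norleucine is present, so BexU is inactive.
No repressor is bound and MibS is active, so *dulY* is transcribed.
So DulY is produced and active.
With repressor DulY bound, *qilF* is not transcribed.

OFF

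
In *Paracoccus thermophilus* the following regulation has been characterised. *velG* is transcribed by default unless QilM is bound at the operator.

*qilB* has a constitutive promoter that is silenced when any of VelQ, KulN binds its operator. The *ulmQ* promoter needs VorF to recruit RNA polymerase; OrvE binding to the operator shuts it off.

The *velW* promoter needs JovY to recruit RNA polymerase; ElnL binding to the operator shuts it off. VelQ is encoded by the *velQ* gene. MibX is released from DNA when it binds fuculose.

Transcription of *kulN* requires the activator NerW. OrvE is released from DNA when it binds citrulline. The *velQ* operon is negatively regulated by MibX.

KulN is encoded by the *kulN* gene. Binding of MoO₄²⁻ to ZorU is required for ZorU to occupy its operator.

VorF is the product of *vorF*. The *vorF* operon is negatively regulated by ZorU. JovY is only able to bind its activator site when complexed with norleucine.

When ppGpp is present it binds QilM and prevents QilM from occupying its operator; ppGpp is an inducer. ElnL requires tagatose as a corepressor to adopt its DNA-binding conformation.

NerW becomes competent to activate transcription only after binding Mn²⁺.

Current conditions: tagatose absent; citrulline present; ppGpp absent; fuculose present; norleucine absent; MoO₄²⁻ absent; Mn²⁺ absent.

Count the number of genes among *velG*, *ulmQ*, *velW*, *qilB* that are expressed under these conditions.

ppGpp is absent, so QilM is active.
With repressor QilM bound, *velG* is not transcribed.
→ *velG* is OFF.
MoO₄²⁻ is absent, so ZorU is inactive.
With no repressor bound, *vorF* is transcribed.
So VorF is produced and active.
Citrulline is present, so OrvE is inactive.
No repressor is bound and VorF is active, so *ulmQ* is transcribed.
→ *ulmQ* is ON.
Tagatose is absent, so ElnL is inactive.
Norleucine is absent, so JovY is inactive.
Required activator JovY is absent, so *velW* is not transcribed.
→ *velW* is OFF.
Fuculose is present, so MibX is inactive.
With no repressor bound, *velQ* is transcribed.
So VelQ is produced and active.
Mn²⁺ is absent, so NerW is inactive.
Required activator NerW is absent, so *kulN* is not transcribed.
So KulN is not produced.
With repressor VelQ bound, *qilB* is not transcribed.
→ *qilB* is OFF.
1 of the 4 genes is transcribed.

1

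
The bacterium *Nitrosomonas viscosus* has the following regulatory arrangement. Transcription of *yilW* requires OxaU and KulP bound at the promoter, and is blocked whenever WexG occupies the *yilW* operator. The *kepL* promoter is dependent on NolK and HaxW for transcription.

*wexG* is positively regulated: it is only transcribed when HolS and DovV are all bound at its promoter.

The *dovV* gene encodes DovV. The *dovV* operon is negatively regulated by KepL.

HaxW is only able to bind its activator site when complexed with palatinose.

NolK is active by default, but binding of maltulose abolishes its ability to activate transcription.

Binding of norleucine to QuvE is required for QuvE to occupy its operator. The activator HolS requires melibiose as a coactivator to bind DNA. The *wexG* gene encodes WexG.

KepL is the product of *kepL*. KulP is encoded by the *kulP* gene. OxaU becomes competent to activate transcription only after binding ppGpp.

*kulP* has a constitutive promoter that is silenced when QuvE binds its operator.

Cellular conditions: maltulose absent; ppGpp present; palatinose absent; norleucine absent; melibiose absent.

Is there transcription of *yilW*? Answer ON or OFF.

ON

Melibiose is absent, so HolS is inactive.
Maltulose is absent, so NolK is active.
Palatinose is absent, so HaxW is inactive.
Required activator HaxW is absent, so *kepL* is not transcribed.
So KepL is not produced.
With no repressor bound, *dovV* is transcribed.
So DovV is produced and active.
Required activator HolS is absent, so *wexG* is not transcribed.
So WexG is not produced.
ppGpp is present, so OxaU is active.
Norleucine is absent, so QuvE is inactive.
With no repressor bound, *kulP* is transcribed.
So KulP is produced and active.
No repressor is bound and OxaU and KulP are active, so *yilW* is transcribed.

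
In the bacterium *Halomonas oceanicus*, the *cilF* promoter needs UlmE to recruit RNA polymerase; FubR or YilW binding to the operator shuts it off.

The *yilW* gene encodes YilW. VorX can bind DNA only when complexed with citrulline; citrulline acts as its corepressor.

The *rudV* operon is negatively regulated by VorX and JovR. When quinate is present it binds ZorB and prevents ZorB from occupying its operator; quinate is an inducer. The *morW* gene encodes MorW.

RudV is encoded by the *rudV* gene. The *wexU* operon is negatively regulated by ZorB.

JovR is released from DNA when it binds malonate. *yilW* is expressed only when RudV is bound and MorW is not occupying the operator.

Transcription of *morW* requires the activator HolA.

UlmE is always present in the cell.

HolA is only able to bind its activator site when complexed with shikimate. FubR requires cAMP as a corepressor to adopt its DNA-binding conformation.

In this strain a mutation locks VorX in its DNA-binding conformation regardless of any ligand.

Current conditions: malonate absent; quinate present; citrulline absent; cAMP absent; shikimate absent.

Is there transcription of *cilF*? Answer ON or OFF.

cAMP is absent, so FubR is inactive.
UlmE is produced constitutively and is active.
Shikimate is absent, so HolA is inactive.
Required activator HolA is absent, so *morW* is not transcribed.
So MorW is not produced.
VorX is constitutively active in this strain.
Malonate is absent, so JovR is active.
With repressor VorX bound, *rudV* is not transcribed.
So RudV is not produced.
Required activator RudV is absent, so *yilW* is not transcribed.
So YilW is not produced.
No repressor is bound and UlmE is active, so *cilF* is transcribed.

ON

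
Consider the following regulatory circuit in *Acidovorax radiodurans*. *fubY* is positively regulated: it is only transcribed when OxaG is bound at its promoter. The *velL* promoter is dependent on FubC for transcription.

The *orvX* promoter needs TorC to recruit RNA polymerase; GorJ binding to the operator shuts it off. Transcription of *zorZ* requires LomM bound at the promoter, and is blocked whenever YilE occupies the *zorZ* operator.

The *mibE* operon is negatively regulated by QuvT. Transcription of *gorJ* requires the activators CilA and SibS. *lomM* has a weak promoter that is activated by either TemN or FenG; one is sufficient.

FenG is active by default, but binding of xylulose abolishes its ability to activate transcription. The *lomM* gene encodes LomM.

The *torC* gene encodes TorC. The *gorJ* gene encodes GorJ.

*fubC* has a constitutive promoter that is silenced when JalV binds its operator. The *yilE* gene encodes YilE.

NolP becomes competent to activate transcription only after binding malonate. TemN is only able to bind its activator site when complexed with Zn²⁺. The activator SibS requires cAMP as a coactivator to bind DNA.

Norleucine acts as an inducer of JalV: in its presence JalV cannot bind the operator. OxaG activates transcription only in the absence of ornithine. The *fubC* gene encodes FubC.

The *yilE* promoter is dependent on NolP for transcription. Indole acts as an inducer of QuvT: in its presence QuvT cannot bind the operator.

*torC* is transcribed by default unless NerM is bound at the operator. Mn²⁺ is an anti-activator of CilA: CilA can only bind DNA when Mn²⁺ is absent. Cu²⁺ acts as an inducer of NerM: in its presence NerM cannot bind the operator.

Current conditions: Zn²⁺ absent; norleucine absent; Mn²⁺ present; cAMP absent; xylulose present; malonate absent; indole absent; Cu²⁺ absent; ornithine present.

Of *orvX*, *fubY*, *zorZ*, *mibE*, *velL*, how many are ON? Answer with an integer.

Cu²⁺ is absent, so NerM is active.
With repressor NerM bound, *torC* is not transcribed.
So TorC is not produced.
Mn²⁺ is present, so CilA is inactive.
cAMP is absent, so SibS is inactive.
Required activator CilA is absent, so *gorJ* is not transcribed.
So GorJ is not produced.
Required activator TorC is absent, so *orvX* is not transcribed.
→ *orvX* is OFF.
Ornithine is present, so OxaG is inactive.
Required activator OxaG is absent, so *fubY* is not transcribed.
→ *fubY* is OFF.
Zn²⁺ is absent, so TemN is inactive.
Xylulose is present, so FenG is inactive.
No activator is available at the *lomM* promoter, so *lomM* is not transcribed.
So LomM is not produced.
Malonate is absent, so NolP is inactive.
Required activator NolP is absent, so *yilE* is not transcribed.
So YilE is not produced.
Required activator LomM is absent, so *zorZ* is not transcribed.
→ *zorZ* is OFF.
Indole is absent, so QuvT is active.
With repressor QuvT bound, *mibE* is not transcribed.
→ *mibE* is OFF.
Norleucine is absent, so JalV is active.
With repressor JalV bound, *fubC* is not transcribed.
So FubC is not produced.
Required activator FubC is absent, so *velL* is not transcribed.
→ *velL* is OFF.
0 of the 5 genes are transcribed.

0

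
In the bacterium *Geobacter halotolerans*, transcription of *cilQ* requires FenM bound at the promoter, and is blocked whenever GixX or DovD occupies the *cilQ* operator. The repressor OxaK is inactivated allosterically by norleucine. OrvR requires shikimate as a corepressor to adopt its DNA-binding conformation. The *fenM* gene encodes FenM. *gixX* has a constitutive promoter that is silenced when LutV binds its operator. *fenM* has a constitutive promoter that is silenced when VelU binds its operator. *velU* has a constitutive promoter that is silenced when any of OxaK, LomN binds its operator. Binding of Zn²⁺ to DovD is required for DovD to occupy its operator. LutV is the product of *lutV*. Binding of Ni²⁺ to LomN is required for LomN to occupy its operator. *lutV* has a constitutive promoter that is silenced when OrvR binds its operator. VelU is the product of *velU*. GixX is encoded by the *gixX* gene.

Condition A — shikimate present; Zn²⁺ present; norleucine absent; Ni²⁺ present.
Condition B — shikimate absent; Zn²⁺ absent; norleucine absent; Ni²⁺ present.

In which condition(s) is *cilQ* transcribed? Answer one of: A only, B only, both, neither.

Condition A:
Shikimate is present, so OrvR is active.
With repressor OrvR bound, *lutV* is not transcribed.
So LutV is not produced.
With no repressor bound, *gixX* is transcribed.
So GixX is produced and active.
Zn²⁺ is present, so DovD is active.
Norleucine is absent, so OxaK is active.
Ni²⁺ is present, so LomN is active.
With repressor OxaK bound, *velU* is not transcribed.
So VelU is not produced.
With no repressor bound, *fenM* is transcribed.
So FenM is produced and active.
With repressor GixX bound, *cilQ* is not transcribed.
→ *cilQ* is OFF in A.
Condition B:
Shikimate is absent, so OrvR is inactive.
With no repressor bound, *lutV* is transcribed.
So LutV is produced and active.
With repressor LutV bound, *gixX* is not transcribed.
So GixX is not produced.
Zn²⁺ is absent, so DovD is inactive.
Norleucine is absent, so OxaK is active.
Ni²⁺ is present, so LomN is active.
With repressor OxaK bound, *velU* is not transcribed.
So VelU is not produced.
With no repressor bound, *fenM* is transcribed.
So FenM is produced and active.
No repressor is bound and FenM is active, so *cilQ* is transcribed.
→ *cilQ* is ON in B.

B only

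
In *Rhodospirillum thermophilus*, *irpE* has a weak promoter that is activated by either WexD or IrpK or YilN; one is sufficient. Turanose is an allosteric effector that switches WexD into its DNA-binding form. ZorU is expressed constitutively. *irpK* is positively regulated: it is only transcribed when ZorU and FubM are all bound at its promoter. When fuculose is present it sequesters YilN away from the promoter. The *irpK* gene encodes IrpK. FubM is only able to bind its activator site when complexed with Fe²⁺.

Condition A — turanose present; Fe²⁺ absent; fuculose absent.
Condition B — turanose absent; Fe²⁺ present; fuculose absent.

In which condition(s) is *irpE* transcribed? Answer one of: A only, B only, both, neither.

Condition A:
Turanose is present, so WexD is active.
ZorU is produced constitutively and is active.
Fe²⁺ is absent, so FubM is inactive.
Required activator FubM is absent, so *irpK* is not transcribed.
So IrpK is not produced.
Fuculose is absent, so YilN is active.
Activator WexD is present, so *irpE* is transcribed.
→ *irpE* is ON in A.
Condition B:
Turanose is absent, so WexD is inactive.
ZorU is produced constitutively and is active.
Fe²⁺ is present, so FubM is active.
No repressor is bound and ZorU and FubM are active, so *irpK* is transcribed.
So IrpK is produced and active.
Fuculose is absent, so YilN is active.
Activator IrpK is present, so *irpE* is transcribed.
→ *irpE* is ON in B.

both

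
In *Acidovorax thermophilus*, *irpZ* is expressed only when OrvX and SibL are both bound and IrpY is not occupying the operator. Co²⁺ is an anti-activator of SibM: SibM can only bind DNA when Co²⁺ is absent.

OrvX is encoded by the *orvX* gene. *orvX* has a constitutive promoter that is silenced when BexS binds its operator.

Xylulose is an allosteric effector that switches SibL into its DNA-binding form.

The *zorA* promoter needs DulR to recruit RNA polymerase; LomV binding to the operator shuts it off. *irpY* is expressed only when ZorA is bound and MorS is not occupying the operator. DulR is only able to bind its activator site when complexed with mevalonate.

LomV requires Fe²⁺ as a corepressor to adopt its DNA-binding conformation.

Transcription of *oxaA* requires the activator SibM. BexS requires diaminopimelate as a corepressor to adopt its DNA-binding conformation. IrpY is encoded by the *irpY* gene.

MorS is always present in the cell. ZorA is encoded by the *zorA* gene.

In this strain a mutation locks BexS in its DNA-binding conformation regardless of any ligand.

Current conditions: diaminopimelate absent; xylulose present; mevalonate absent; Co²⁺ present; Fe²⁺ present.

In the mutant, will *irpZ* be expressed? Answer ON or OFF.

OFF

BexS is constitutively active in this strain.
With repressor BexS bound, *orvX* is not transcribed.
So OrvX is not produced.
Xylulose is present, so SibL is active.
Fe²⁺ is present, so LomV is active.
Mevalonate is absent, so DulR is inactive.
With repressor LomV bound, *zorA* is not transcribed.
So ZorA is not produced.
MorS is produced constitutively and is active.
With repressor MorS bound, *irpY* is not transcribed.
So IrpY is not produced.
Required activator OrvX is absent, so *irpZ* is not transcribed.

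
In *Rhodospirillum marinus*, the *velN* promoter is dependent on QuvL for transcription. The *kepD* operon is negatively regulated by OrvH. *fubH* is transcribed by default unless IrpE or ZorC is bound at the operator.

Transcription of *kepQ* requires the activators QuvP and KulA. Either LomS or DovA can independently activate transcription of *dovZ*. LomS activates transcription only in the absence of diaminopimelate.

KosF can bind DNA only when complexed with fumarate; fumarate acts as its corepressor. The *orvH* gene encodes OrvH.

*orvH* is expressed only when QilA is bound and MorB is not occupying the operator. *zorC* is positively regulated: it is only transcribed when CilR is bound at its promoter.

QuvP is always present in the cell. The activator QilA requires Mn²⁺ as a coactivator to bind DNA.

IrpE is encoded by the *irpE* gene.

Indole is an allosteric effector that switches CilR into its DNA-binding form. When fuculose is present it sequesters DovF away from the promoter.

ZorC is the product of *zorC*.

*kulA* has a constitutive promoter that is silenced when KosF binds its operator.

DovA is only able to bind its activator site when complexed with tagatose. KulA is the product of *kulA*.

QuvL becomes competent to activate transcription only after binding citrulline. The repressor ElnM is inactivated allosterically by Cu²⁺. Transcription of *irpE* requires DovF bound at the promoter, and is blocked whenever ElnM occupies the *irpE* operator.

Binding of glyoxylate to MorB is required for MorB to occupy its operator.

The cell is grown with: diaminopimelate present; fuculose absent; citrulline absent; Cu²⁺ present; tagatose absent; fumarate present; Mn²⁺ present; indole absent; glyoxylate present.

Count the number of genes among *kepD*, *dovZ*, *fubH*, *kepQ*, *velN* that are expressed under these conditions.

Glyoxylate is present, so MorB is active.
Mn²⁺ is present, so QilA is active.
With repressor MorB bound, *orvH* is not transcribed.
So OrvH is not produced.
With no repressor bound, *kepD* is transcribed.
→ *kepD* is ON.
Diaminopimelate is present, so LomS is inactive.
Tagatose is absent, so DovA is inactive.
No activator is available at the *dovZ* promoter, so *dovZ* is not transcribed.
→ *dovZ* is OFF.
Cu²⁺ is present, so ElnM is inactive.
Fuculose is absent, so DovF is active.
No repressor is bound and DovF is active, so *irpE* is transcribed.
So IrpE is produced and active.
Indole is absent, so CilR is inactive.
Required activator CilR is absent, so *zorC* is not transcribed.
So ZorC is not produced.
With repressor IrpE bound, *fubH* is not transcribed.
→ *fubH* is OFF.
QuvP is produced constitutively and is active.
Fumarate is present, so KosF is active.
With repressor KosF bound, *kulA* is not transcribed.
So KulA is not produced.
Required activator KulA is absent, so *kepQ* is not transcribed.
→ *kepQ* is OFF.
Citrulline is absent, so QuvL is inactive.
Required activator QuvL is absent, so *velN* is not transcribed.
→ *velN* is OFF.
1 of the 5 genes is transcribed.

1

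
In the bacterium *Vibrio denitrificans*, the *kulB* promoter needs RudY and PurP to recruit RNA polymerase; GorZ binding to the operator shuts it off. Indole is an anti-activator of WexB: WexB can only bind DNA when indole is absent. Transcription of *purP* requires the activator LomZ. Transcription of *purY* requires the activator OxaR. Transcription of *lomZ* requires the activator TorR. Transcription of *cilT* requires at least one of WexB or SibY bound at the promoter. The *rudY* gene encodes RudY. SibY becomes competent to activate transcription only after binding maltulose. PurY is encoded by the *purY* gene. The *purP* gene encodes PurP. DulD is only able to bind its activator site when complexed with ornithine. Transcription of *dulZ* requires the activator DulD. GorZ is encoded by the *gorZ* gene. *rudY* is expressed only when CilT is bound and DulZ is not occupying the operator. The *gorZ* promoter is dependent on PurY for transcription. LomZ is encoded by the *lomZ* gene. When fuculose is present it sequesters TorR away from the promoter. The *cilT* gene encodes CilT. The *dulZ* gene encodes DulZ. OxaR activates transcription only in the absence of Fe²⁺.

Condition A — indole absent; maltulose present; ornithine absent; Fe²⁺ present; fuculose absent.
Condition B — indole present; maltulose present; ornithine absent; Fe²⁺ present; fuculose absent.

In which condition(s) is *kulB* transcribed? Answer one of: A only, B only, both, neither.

both

Condition A:
Indole is absent, so WexB is active.
Maltulose is present, so SibY is active.
Activator WexB is present, so *cilT* is transcribed.
So CilT is produced and active.
Ornithine is absent, so DulD is inactive.
Required activator DulD is absent, so *dulZ* is not transcribed.
So DulZ is not produced.
No repressor is bound and CilT is active, so *rudY* is transcribed.
So RudY is produced and active.
Fe²⁺ is present, so OxaR is inactive.
Required activator OxaR is absent, so *purY* is not transcribed.
So PurY is not produced.
Required activator PurY is absent, so *gorZ* is not transcribed.
So GorZ is not produced.
Fuculose is absent, so TorR is active.
No repressor is bound and TorR is active, so *lomZ* is transcribed.
So LomZ is produced and active.
No repressor is bound and LomZ is active, so *purP* is transcribed.
So PurP is produced and active.
No repressor is bound and RudY and PurP are active, so *kulB* is transcribed.
→ *kulB* is ON in A.
Condition B:
Indole is present, so WexB is inactive.
Maltulose is present, so SibY is active.
Activator SibY is present, so *cilT* is transcribed.
So CilT is produced and active.
Ornithine is absent, so DulD is inactive.
Required activator DulD is absent, so *dulZ* is not transcribed.
So DulZ is not produced.
No repressor is bound and CilT is active, so *rudY* is transcribed.
So RudY is produced and active.
Fe²⁺ is present, so OxaR is inactive.
Required activator OxaR is absent, so *purY* is not transcribed.
So PurY is not produced.
Required activator PurY is absent, so *gorZ* is not transcribed.
So GorZ is not produced.
Fuculose is absent, so TorR is active.
No repressor is bound and TorR is active, so *lomZ* is transcribed.
So LomZ is produced and active.
No repressor is bound and LomZ is active, so *purP* is transcribed.
So PurP is produced and active.
No repressor is bound and RudY and PurP are active, so *kulB* is transcribed.
→ *kulB* is ON in B.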